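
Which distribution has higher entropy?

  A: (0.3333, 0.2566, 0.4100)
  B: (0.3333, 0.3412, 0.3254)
B

Both distributions are close to uniform, making this a harder comparison.

H(A) = 1.5593 bits
H(B) = 1.5847 bits

The distribution closer to uniform has higher entropy.
Answer: B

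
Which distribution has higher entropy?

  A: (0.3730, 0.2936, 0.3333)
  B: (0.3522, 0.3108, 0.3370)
B

Both distributions are close to uniform, making this a harder comparison.

H(A) = 1.5781 bits
H(B) = 1.5831 bits

The distribution closer to uniform has higher entropy.
Answer: B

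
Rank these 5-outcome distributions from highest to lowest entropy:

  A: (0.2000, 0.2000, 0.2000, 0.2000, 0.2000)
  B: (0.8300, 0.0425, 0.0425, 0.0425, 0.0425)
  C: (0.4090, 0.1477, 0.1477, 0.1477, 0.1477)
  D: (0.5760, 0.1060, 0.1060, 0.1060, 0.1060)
A > C > D > B

Key insight: Entropy is maximized by uniform distributions and minimized by concentrated distributions.

Entropies:
  H(A) = 2.3219 bits
  H(B) = 0.9977 bits
  H(C) = 2.1580 bits
  H(D) = 1.8313 bits

Ranking: A > C > D > B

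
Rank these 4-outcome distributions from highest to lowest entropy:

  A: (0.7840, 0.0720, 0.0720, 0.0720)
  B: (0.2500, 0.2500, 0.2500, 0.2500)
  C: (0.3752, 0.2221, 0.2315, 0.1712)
B > C > A

Key insight: Entropy is maximized by uniform distributions and minimized by concentrated distributions.

- Uniform distributions have maximum entropy log₂(4) = 2.0000 bits
- The more "peaked" or concentrated a distribution, the lower its entropy

Entropies:
  H(A) = 1.0951 bits
  H(B) = 2.0000 bits
  H(C) = 1.9373 bits

Ranking: B > C > A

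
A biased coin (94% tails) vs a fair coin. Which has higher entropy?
Fair coin

The fair coin is uniform (p=0.5), maximizing binary entropy at 1 bit. The biased coin has H(0.94) ≈ 0.327 bits — its outcome is more predictable, so its entropy is lower.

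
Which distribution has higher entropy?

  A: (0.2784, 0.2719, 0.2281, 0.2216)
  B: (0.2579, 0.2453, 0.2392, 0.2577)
B

Both distributions are close to uniform, making this a harder comparison.

H(A) = 1.9926 bits
H(B) = 1.9992 bits

The distribution closer to uniform has higher entropy.
Answer: B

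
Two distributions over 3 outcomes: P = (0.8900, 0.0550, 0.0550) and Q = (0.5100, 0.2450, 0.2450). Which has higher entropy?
Q

P is highly concentrated on one outcome (89%), making it nearly deterministic. Q spreads its mass more evenly (max 51%). The more spread-out distribution has higher entropy: H(P) ≈ 0.610 bits, H(Q) ≈ 1.490 bits.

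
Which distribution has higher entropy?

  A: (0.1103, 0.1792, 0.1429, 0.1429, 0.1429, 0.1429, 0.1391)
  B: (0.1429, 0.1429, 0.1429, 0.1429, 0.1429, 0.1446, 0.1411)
B

Both distributions are close to uniform, making this a harder comparison.

H(A) = 2.7953 bits
H(B) = 2.8073 bits

The distribution closer to uniform has higher entropy.
Answer: B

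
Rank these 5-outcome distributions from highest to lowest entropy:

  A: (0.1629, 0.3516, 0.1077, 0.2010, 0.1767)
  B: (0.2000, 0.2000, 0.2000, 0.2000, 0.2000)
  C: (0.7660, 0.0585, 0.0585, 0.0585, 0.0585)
B > A > C

Key insight: Entropy is maximized by uniform distributions and minimized by concentrated distributions.

- Uniform distributions have maximum entropy log₂(5) = 2.3219 bits
- The more "peaked" or concentrated a distribution, the lower its entropy

Entropies:
  H(A) = 2.2101 bits
  H(B) = 2.3219 bits
  H(C) = 1.2529 bits

Ranking: B > A > C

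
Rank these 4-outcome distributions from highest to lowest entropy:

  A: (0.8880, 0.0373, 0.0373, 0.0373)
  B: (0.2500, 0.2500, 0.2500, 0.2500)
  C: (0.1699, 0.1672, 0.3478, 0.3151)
B > C > A

Key insight: Entropy is maximized by uniform distributions and minimized by concentrated distributions.

- Uniform distributions have maximum entropy log₂(4) = 2.0000 bits
- The more "peaked" or concentrated a distribution, the lower its entropy

Entropies:
  H(A) = 0.6834 bits
  H(B) = 2.0000 bits
  H(C) = 1.9208 bits

Ranking: B > C > A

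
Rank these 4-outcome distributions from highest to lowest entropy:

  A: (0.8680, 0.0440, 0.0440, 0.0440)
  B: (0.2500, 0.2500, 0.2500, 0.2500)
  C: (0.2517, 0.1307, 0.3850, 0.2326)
B > C > A

Key insight: Entropy is maximized by uniform distributions and minimized by concentrated distributions.

- Uniform distributions have maximum entropy log₂(4) = 2.0000 bits
- The more "peaked" or concentrated a distribution, the lower its entropy

Entropies:
  H(A) = 0.7721 bits
  H(B) = 2.0000 bits
  H(C) = 1.9042 bits

Ranking: B > C > A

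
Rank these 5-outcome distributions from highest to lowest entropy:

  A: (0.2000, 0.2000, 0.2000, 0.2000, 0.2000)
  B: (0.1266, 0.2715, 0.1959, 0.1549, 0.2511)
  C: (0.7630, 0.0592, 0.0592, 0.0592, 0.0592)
A > B > C

Key insight: Entropy is maximized by uniform distributions and minimized by concentrated distributions.

- Uniform distributions have maximum entropy log₂(5) = 2.3219 bits
- The more "peaked" or concentrated a distribution, the lower its entropy

Entropies:
  H(A) = 2.3219 bits
  H(B) = 2.2662 bits
  H(C) = 1.2640 bits

Ranking: A > B > C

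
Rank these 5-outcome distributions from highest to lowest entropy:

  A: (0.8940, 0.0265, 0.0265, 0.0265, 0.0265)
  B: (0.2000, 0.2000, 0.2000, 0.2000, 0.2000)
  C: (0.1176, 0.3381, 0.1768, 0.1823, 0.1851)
B > C > A

Key insight: Entropy is maximized by uniform distributions and minimized by concentrated distributions.

- Uniform distributions have maximum entropy log₂(5) = 2.3219 bits
- The more "peaked" or concentrated a distribution, the lower its entropy

Entropies:
  H(A) = 0.6997 bits
  H(B) = 2.3219 bits
  H(C) = 2.2323 bits

Ranking: B > C > A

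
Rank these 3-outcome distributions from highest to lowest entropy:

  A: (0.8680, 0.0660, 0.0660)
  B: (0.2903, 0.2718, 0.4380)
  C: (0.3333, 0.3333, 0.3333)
C > B > A

Key insight: Entropy is maximized by uniform distributions and minimized by concentrated distributions.

- Uniform distributions have maximum entropy log₂(3) = 1.5850 bits
- The more "peaked" or concentrated a distribution, the lower its entropy

Entropies:
  H(A) = 0.6949 bits
  H(B) = 1.5505 bits
  H(C) = 1.5850 bits

Ranking: C > B > A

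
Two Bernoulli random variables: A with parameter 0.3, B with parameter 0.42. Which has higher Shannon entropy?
B

For binary distributions, entropy is maximized at p=0.5 and decreases as p moves toward 0 or 1.

H(A) = H(0.3) = 0.8813 bits
H(B) = H(0.42) = 0.9815 bits

Distribution B (p=0.42) is closer to uniform (p=0.5), so it has higher entropy.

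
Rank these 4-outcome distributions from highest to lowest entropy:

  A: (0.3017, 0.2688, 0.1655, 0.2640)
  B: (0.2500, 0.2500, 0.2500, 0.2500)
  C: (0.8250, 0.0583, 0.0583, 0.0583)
B > A > C

Key insight: Entropy is maximized by uniform distributions and minimized by concentrated distributions.

- Uniform distributions have maximum entropy log₂(4) = 2.0000 bits
- The more "peaked" or concentrated a distribution, the lower its entropy

Entropies:
  H(A) = 1.9678 bits
  H(B) = 2.0000 bits
  H(C) = 0.9464 bits

Ranking: B > A > C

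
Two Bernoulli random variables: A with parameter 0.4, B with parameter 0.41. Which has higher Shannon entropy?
B

For binary distributions, entropy is maximized at p=0.5 and decreases as p moves toward 0 or 1.

H(A) = H(0.4) = 0.9710 bits
H(B) = H(0.41) = 0.9765 bits

Distribution B (p=0.41) is closer to uniform (p=0.5), so it has higher entropy.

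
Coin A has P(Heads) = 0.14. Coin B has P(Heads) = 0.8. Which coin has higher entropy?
B

For binary distributions, entropy is maximized at p=0.5 and decreases as p moves toward 0 or 1.

H(A) = H(0.14) = 0.5842 bits
H(B) = H(0.8) = 0.7219 bits

Distribution B (p=0.8) is closer to uniform (p=0.5), so it has higher entropy.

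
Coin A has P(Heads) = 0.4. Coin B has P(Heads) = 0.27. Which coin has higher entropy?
A

For binary distributions, entropy is maximized at p=0.5 and decreases as p moves toward 0 or 1.

H(A) = H(0.4) = 0.9710 bits
H(B) = H(0.27) = 0.8415 bits

Distribution A (p=0.4) is closer to uniform (p=0.5), so it has higher entropy.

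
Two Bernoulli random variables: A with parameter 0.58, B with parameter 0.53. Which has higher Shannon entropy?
B

For binary distributions, entropy is maximized at p=0.5 and decreases as p moves toward 0 or 1.

H(A) = H(0.58) = 0.9815 bits
H(B) = H(0.53) = 0.9974 bits

Distribution B (p=0.53) is closer to uniform (p=0.5), so it has higher entropy.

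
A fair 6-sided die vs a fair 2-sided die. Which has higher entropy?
6-sided die

Both are uniform distributions; for uniform over n outcomes, H = log₂(n). H(6-sided) = log₂(6) = 2.585 bits and H(2-sided) = log₂(2) = 1.000 bits. More outcomes in a uniform distribution means higher entropy.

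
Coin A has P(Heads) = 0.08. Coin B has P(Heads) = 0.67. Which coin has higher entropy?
B

For binary distributions, entropy is maximized at p=0.5 and decreases as p moves toward 0 or 1.

H(A) = H(0.08) = 0.4022 bits
H(B) = H(0.67) = 0.9149 bits

Distribution B (p=0.67) is closer to uniform (p=0.5), so it has higher entropy.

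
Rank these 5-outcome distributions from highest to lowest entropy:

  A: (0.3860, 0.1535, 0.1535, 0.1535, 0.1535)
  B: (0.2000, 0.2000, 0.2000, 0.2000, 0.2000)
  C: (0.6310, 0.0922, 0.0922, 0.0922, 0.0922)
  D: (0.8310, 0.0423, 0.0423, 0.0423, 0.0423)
B > A > C > D

Key insight: Entropy is maximized by uniform distributions and minimized by concentrated distributions.

Entropies:
  H(A) = 2.1902 bits
  H(B) = 2.3219 bits
  H(C) = 1.6879 bits
  H(D) = 0.9934 bits

Ranking: B > A > C > D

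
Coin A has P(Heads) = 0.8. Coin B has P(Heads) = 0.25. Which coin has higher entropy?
B

For binary distributions, entropy is maximized at p=0.5 and decreases as p moves toward 0 or 1.

H(A) = H(0.8) = 0.7219 bits
H(B) = H(0.25) = 0.8113 bits

Distribution B (p=0.25) is closer to uniform (p=0.5), so it has higher entropy.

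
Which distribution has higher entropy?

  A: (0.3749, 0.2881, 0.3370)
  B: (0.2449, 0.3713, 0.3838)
A

Both distributions are close to uniform, making this a harder comparison.

H(A) = 1.5767 bits
H(B) = 1.5581 bits

The distribution closer to uniform has higher entropy.
Answer: A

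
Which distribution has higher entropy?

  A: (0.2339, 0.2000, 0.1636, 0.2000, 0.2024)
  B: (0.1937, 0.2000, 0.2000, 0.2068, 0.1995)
B

Both distributions are close to uniform, making this a harder comparison.

H(A) = 2.3129 bits
H(B) = 2.3216 bits

The distribution closer to uniform has higher entropy.
Answer: B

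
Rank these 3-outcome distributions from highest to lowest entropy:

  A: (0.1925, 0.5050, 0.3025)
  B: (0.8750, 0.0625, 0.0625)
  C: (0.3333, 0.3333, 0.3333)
C > A > B

Key insight: Entropy is maximized by uniform distributions and minimized by concentrated distributions.

- Uniform distributions have maximum entropy log₂(3) = 1.5850 bits
- The more "peaked" or concentrated a distribution, the lower its entropy

Entropies:
  H(A) = 1.4771 bits
  H(B) = 0.6686 bits
  H(C) = 1.5850 bits

Ranking: C > A > B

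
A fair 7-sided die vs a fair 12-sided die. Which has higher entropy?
12-sided die

Both are uniform distributions; for uniform over n outcomes, H = log₂(n). H(7-sided) = log₂(7) = 2.807 bits and H(12-sided) = log₂(12) = 3.585 bits. More outcomes in a uniform distribution means higher entropy.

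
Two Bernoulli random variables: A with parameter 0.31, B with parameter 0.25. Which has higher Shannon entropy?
A

For binary distributions, entropy is maximized at p=0.5 and decreases as p moves toward 0 or 1.

H(A) = H(0.31) = 0.8932 bits
H(B) = H(0.25) = 0.8113 bits

Distribution A (p=0.31) is closer to uniform (p=0.5), so it has higher entropy.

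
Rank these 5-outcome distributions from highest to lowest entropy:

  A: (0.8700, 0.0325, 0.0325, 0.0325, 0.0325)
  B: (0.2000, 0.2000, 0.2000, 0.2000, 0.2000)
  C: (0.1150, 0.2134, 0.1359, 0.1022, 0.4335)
B > C > A

Key insight: Entropy is maximized by uniform distributions and minimized by concentrated distributions.

- Uniform distributions have maximum entropy log₂(5) = 2.3219 bits
- The more "peaked" or concentrated a distribution, the lower its entropy

Entropies:
  H(A) = 0.8174 bits
  H(B) = 2.3219 bits
  H(C) = 2.0847 bits

Ranking: B > C > A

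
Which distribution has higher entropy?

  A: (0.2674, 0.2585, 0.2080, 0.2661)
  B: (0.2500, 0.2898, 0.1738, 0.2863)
A

Both distributions are close to uniform, making this a harder comparison.

H(A) = 1.9928 bits
H(B) = 1.9732 bits

The distribution closer to uniform has higher entropy.
Answer: A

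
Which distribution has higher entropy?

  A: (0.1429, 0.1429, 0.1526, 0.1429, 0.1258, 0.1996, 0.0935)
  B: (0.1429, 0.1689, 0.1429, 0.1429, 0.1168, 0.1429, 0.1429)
B

Both distributions are close to uniform, making this a harder comparison.

H(A) = 2.7769 bits
H(B) = 2.8005 bits

The distribution closer to uniform has higher entropy.
Answer: B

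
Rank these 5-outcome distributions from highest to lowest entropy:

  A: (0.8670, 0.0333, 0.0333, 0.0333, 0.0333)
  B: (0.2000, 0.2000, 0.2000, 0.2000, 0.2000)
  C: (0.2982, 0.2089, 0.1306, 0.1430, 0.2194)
B > C > A

Key insight: Entropy is maximized by uniform distributions and minimized by concentrated distributions.

- Uniform distributions have maximum entropy log₂(5) = 2.3219 bits
- The more "peaked" or concentrated a distribution, the lower its entropy

Entropies:
  H(A) = 0.8316 bits
  H(B) = 2.3219 bits
  H(C) = 2.2573 bits

Ranking: B > C > A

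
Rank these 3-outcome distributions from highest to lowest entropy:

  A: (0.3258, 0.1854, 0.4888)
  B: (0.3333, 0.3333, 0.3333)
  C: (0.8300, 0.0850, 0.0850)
B > A > C

Key insight: Entropy is maximized by uniform distributions and minimized by concentrated distributions.

- Uniform distributions have maximum entropy log₂(3) = 1.5850 bits
- The more "peaked" or concentrated a distribution, the lower its entropy

Entropies:
  H(A) = 1.4826 bits
  H(B) = 1.5850 bits
  H(C) = 0.8277 bits

Ranking: B > A > C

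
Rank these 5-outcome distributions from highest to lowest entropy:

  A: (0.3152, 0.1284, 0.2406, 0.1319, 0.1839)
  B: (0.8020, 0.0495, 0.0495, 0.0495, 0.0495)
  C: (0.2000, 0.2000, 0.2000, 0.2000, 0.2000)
C > A > B

Key insight: Entropy is maximized by uniform distributions and minimized by concentrated distributions.

- Uniform distributions have maximum entropy log₂(5) = 2.3219 bits
- The more "peaked" or concentrated a distribution, the lower its entropy

Entropies:
  H(A) = 2.2346 bits
  H(B) = 1.1139 bits
  H(C) = 2.3219 bits

Ranking: C > A > B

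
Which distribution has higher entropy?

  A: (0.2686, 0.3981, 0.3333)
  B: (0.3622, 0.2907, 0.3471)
B

Both distributions are close to uniform, making this a harder comparison.

H(A) = 1.5667 bits
H(B) = 1.5787 bits

The distribution closer to uniform has higher entropy.
Answer: B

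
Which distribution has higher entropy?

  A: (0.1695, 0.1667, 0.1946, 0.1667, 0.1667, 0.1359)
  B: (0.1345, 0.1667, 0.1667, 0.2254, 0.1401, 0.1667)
A

Both distributions are close to uniform, making this a harder comparison.

H(A) = 2.5773 bits
H(B) = 2.5635 bits

The distribution closer to uniform has higher entropy.
Answer: A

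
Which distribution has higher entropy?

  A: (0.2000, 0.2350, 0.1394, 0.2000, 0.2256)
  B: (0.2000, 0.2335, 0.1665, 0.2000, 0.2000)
B

Both distributions are close to uniform, making this a harder comparison.

H(A) = 2.3007 bits
H(B) = 2.3138 bits

The distribution closer to uniform has higher entropy.
Answer: B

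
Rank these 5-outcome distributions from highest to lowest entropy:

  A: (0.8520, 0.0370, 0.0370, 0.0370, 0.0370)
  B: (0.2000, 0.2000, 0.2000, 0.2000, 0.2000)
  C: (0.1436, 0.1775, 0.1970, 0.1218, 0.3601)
B > C > A

Key insight: Entropy is maximized by uniform distributions and minimized by concentrated distributions.

- Uniform distributions have maximum entropy log₂(5) = 2.3219 bits
- The more "peaked" or concentrated a distribution, the lower its entropy

Entropies:
  H(A) = 0.9008 bits
  H(B) = 2.3219 bits
  H(C) = 2.2071 bits

Ranking: B > C > A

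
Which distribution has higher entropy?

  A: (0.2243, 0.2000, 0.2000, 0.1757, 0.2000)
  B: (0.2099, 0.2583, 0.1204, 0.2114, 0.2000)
A

Both distributions are close to uniform, making this a harder comparison.

H(A) = 2.3177 bits
H(B) = 2.2832 bits

The distribution closer to uniform has higher entropy.
Answer: A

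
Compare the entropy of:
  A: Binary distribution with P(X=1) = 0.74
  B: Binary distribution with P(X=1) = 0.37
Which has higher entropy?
B

For binary distributions, entropy is maximized at p=0.5 and decreases as p moves toward 0 or 1.

H(A) = H(0.74) = 0.8267 bits
H(B) = H(0.37) = 0.9507 bits

Distribution B (p=0.37) is closer to uniform (p=0.5), so it has higher entropy.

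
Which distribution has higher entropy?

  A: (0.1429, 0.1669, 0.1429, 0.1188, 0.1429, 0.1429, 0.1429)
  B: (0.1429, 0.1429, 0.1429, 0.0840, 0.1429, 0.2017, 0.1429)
A

Both distributions are close to uniform, making this a harder comparison.

H(A) = 2.8015 bits
H(B) = 2.7714 bits

The distribution closer to uniform has higher entropy.
Answer: A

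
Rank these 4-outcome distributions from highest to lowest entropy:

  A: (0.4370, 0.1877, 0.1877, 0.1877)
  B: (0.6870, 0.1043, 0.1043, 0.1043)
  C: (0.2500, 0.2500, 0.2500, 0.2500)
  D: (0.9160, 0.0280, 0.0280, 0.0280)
C > A > B > D

Key insight: Entropy is maximized by uniform distributions and minimized by concentrated distributions.

Entropies:
  H(A) = 1.8809 bits
  H(B) = 1.3927 bits
  H(C) = 2.0000 bits
  H(D) = 0.5493 bits

Ranking: C > A > B > D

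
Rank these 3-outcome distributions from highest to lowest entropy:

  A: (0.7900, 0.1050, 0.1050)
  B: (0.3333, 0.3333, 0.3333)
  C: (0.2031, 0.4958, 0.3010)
B > C > A

Key insight: Entropy is maximized by uniform distributions and minimized by concentrated distributions.

- Uniform distributions have maximum entropy log₂(3) = 1.5850 bits
- The more "peaked" or concentrated a distribution, the lower its entropy

Entropies:
  H(A) = 0.9515 bits
  H(B) = 1.5850 bits
  H(C) = 1.4903 bits

Ranking: B > C > A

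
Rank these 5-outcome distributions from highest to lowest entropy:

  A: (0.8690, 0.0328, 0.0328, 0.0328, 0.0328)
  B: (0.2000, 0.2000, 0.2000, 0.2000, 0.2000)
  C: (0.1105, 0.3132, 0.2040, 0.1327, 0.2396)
B > C > A

Key insight: Entropy is maximized by uniform distributions and minimized by concentrated distributions.

- Uniform distributions have maximum entropy log₂(5) = 2.3219 bits
- The more "peaked" or concentrated a distribution, the lower its entropy

Entropies:
  H(A) = 0.8222 bits
  H(B) = 2.3219 bits
  H(C) = 2.2241 bits

Ranking: B > C > A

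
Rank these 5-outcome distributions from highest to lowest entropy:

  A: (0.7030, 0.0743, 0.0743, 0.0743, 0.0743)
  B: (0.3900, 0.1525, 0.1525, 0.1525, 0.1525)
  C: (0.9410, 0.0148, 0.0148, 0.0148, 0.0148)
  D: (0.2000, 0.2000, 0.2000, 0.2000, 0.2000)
D > B > A > C

Key insight: Entropy is maximized by uniform distributions and minimized by concentrated distributions.

Entropies:
  H(A) = 1.4716 bits
  H(B) = 2.1848 bits
  H(C) = 0.4415 bits
  H(D) = 2.3219 bits

Ranking: D > B > A > C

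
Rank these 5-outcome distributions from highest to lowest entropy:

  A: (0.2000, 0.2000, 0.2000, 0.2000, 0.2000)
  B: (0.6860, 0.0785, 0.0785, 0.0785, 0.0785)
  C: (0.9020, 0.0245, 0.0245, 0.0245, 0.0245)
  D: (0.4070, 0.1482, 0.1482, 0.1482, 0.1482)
A > D > B > C

Key insight: Entropy is maximized by uniform distributions and minimized by concentrated distributions.

Entropies:
  H(A) = 2.3219 bits
  H(B) = 1.5257 bits
  H(C) = 0.6586 bits
  H(D) = 2.1609 bits

Ranking: A > D > B > C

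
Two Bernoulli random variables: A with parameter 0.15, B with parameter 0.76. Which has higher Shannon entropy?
B

For binary distributions, entropy is maximized at p=0.5 and decreases as p moves toward 0 or 1.

H(A) = H(0.15) = 0.6098 bits
H(B) = H(0.76) = 0.7950 bits

Distribution B (p=0.76) is closer to uniform (p=0.5), so it has higher entropy.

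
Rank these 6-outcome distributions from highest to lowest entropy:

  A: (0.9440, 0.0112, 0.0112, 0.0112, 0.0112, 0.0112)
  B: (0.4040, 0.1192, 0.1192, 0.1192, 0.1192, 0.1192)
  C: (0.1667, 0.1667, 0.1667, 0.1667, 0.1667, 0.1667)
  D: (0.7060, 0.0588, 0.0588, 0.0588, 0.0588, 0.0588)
C > B > D > A

Key insight: Entropy is maximized by uniform distributions and minimized by concentrated distributions.

Entropies:
  H(A) = 0.4414 bits
  H(B) = 2.3571 bits
  H(C) = 2.5850 bits
  H(D) = 1.5565 bits

Ranking: C > B > D > A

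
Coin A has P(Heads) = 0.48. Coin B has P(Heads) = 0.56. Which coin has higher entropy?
A

For binary distributions, entropy is maximized at p=0.5 and decreases as p moves toward 0 or 1.

H(A) = H(0.48) = 0.9988 bits
H(B) = H(0.56) = 0.9896 bits

Distribution A (p=0.48) is closer to uniform (p=0.5), so it has higher entropy.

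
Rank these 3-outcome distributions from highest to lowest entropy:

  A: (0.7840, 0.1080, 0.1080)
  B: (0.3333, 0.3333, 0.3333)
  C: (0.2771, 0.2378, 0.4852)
B > C > A

Key insight: Entropy is maximized by uniform distributions and minimized by concentrated distributions.

- Uniform distributions have maximum entropy log₂(3) = 1.5850 bits
- The more "peaked" or concentrated a distribution, the lower its entropy

Entropies:
  H(A) = 0.9688 bits
  H(B) = 1.5850 bits
  H(C) = 1.5120 bits

Ranking: B > C > A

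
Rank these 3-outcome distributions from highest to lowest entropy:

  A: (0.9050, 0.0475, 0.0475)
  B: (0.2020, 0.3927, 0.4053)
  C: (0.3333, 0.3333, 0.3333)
C > B > A

Key insight: Entropy is maximized by uniform distributions and minimized by concentrated distributions.

- Uniform distributions have maximum entropy log₂(3) = 1.5850 bits
- The more "peaked" or concentrated a distribution, the lower its entropy

Entropies:
  H(A) = 0.5479 bits
  H(B) = 1.5238 bits
  H(C) = 1.5850 bits

Ranking: C > B > A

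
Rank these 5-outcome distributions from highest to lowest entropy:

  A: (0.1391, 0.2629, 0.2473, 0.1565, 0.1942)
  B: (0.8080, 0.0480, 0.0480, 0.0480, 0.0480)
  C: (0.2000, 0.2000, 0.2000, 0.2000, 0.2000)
C > A > B

Key insight: Entropy is maximized by uniform distributions and minimized by concentrated distributions.

- Uniform distributions have maximum entropy log₂(5) = 2.3219 bits
- The more "peaked" or concentrated a distribution, the lower its entropy

Entropies:
  H(A) = 2.2790 bits
  H(B) = 1.0896 bits
  H(C) = 2.3219 bits

Ranking: C > A > B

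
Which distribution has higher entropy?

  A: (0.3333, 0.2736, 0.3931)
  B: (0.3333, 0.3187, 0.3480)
B

Both distributions are close to uniform, making this a harder comparison.

H(A) = 1.5694 bits
H(B) = 1.5840 bits

The distribution closer to uniform has higher entropy.
Answer: B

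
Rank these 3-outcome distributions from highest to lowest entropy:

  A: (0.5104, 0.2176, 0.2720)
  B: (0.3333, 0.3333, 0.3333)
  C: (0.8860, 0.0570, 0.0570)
B > A > C

Key insight: Entropy is maximized by uniform distributions and minimized by concentrated distributions.

- Uniform distributions have maximum entropy log₂(3) = 1.5850 bits
- The more "peaked" or concentrated a distribution, the lower its entropy

Entropies:
  H(A) = 1.4849 bits
  H(B) = 1.5850 bits
  H(C) = 0.6259 bits

Ranking: B > A > C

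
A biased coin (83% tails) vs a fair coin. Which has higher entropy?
Fair coin

The fair coin is uniform (p=0.5), maximizing binary entropy at 1 bit. The biased coin has H(0.83) ≈ 0.658 bits — its outcome is more predictable, so its entropy is lower.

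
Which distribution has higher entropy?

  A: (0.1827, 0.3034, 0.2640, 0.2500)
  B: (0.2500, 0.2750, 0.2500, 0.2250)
B

Both distributions are close to uniform, making this a harder comparison.

H(A) = 1.9773 bits
H(B) = 1.9964 bits

The distribution closer to uniform has higher entropy.
Answer: B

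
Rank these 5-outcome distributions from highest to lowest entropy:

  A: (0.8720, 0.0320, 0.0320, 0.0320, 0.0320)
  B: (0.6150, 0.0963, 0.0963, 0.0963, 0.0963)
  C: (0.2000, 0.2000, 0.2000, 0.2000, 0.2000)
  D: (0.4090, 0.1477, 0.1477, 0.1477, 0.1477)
C > D > B > A

Key insight: Entropy is maximized by uniform distributions and minimized by concentrated distributions.

Entropies:
  H(A) = 0.8079 bits
  H(B) = 1.7315 bits
  H(C) = 2.3219 bits
  H(D) = 2.1580 bits

Ranking: C > D > B > A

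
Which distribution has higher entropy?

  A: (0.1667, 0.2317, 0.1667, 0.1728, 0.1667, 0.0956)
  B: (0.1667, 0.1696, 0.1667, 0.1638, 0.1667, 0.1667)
B

Both distributions are close to uniform, making this a harder comparison.

H(A) = 2.5426 bits
H(B) = 2.5849 bits

The distribution closer to uniform has higher entropy.
Answer: B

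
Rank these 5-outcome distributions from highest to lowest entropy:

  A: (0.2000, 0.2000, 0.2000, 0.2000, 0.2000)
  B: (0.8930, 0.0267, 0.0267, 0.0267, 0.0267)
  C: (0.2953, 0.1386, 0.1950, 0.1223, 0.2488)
A > C > B

Key insight: Entropy is maximized by uniform distributions and minimized by concentrated distributions.

- Uniform distributions have maximum entropy log₂(5) = 2.3219 bits
- The more "peaked" or concentrated a distribution, the lower its entropy

Entropies:
  H(A) = 2.3219 bits
  H(B) = 0.7048 bits
  H(C) = 2.2448 bits

Ranking: A > C > B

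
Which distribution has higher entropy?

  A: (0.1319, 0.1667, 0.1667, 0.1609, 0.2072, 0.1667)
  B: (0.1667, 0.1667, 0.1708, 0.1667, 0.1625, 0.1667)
B

Both distributions are close to uniform, making this a harder comparison.

H(A) = 2.5726 bits
H(B) = 2.5848 bits

The distribution closer to uniform has higher entropy.
Answer: B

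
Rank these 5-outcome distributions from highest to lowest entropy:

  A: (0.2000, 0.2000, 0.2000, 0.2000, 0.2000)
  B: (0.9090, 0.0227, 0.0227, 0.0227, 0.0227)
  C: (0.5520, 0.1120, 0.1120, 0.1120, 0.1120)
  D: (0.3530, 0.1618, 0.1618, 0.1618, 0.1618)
A > D > C > B

Key insight: Entropy is maximized by uniform distributions and minimized by concentrated distributions.

Entropies:
  H(A) = 2.3219 bits
  H(B) = 0.6218 bits
  H(C) = 1.8882 bits
  H(D) = 2.2307 bits

Ranking: A > D > C > B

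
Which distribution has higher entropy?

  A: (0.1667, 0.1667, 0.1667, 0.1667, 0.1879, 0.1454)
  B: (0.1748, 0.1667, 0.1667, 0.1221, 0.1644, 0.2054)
A

Both distributions are close to uniform, making this a harder comparison.

H(A) = 2.5810 bits
H(B) = 2.5691 bits

The distribution closer to uniform has higher entropy.
Answer: A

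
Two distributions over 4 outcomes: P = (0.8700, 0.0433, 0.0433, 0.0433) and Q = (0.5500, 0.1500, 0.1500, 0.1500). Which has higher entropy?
Q

P is highly concentrated on one outcome (87%), making it nearly deterministic. Q spreads its mass more evenly (max 55%). The more spread-out distribution has higher entropy: H(P) ≈ 0.763 bits, H(Q) ≈ 1.706 bits.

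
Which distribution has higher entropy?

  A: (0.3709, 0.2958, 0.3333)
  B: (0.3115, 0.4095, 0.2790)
A

Both distributions are close to uniform, making this a harder comparison.

H(A) = 1.5789 bits
H(B) = 1.5654 bits

The distribution closer to uniform has higher entropy.
Answer: A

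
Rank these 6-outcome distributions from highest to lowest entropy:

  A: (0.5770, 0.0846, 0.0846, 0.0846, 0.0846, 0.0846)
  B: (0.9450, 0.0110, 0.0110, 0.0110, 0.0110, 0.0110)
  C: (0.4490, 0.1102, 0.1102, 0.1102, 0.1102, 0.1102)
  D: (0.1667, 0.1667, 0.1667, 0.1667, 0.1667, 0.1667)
D > C > A > B

Key insight: Entropy is maximized by uniform distributions and minimized by concentrated distributions.

Entropies:
  H(A) = 1.9650 bits
  H(B) = 0.4350 bits
  H(C) = 2.2719 bits
  H(D) = 2.5850 bits

Ranking: D > C > A > B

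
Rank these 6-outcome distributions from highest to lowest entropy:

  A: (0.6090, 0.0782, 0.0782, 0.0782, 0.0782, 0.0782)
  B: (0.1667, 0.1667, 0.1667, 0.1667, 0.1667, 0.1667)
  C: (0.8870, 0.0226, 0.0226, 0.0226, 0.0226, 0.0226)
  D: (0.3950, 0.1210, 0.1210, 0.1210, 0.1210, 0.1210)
B > D > A > C

Key insight: Entropy is maximized by uniform distributions and minimized by concentrated distributions.

Entropies:
  H(A) = 1.8733 bits
  H(B) = 2.5850 bits
  H(C) = 0.7713 bits
  H(D) = 2.3727 bits

Ranking: B > D > A > C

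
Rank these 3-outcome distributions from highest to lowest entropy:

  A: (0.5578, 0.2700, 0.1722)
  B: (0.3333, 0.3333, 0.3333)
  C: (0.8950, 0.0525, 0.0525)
B > A > C

Key insight: Entropy is maximized by uniform distributions and minimized by concentrated distributions.

- Uniform distributions have maximum entropy log₂(3) = 1.5850 bits
- The more "peaked" or concentrated a distribution, the lower its entropy

Entropies:
  H(A) = 1.4168 bits
  H(B) = 1.5850 bits
  H(C) = 0.5896 bits

Ranking: B > A > C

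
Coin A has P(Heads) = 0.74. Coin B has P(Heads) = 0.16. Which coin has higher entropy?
A

For binary distributions, entropy is maximized at p=0.5 and decreases as p moves toward 0 or 1.

H(A) = H(0.74) = 0.8267 bits
H(B) = H(0.16) = 0.6343 bits

Distribution A (p=0.74) is closer to uniform (p=0.5), so it has higher entropy.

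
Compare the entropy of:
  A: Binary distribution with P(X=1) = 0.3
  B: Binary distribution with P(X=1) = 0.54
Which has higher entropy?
B

For binary distributions, entropy is maximized at p=0.5 and decreases as p moves toward 0 or 1.

H(A) = H(0.3) = 0.8813 bits
H(B) = H(0.54) = 0.9954 bits

Distribution B (p=0.54) is closer to uniform (p=0.5), so it has higher entropy.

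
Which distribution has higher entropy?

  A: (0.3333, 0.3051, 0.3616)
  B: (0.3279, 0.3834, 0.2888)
A

Both distributions are close to uniform, making this a harder comparison.

H(A) = 1.5815 bits
H(B) = 1.5752 bits

The distribution closer to uniform has higher entropy.
Answer: A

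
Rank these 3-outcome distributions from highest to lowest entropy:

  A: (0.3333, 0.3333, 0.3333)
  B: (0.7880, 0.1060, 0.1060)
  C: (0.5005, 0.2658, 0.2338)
A > C > B

Key insight: Entropy is maximized by uniform distributions and minimized by concentrated distributions.

- Uniform distributions have maximum entropy log₂(3) = 1.5850 bits
- The more "peaked" or concentrated a distribution, the lower its entropy

Entropies:
  H(A) = 1.5850 bits
  H(B) = 0.9573 bits
  H(C) = 1.4980 bits

Ranking: A > C > B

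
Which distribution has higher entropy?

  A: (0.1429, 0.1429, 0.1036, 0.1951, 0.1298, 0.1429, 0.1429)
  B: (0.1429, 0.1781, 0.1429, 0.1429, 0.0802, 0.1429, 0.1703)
A

Both distributions are close to uniform, making this a harder comparison.

H(A) = 2.7855 bits
H(B) = 2.7744 bits

The distribution closer to uniform has higher entropy.
Answer: A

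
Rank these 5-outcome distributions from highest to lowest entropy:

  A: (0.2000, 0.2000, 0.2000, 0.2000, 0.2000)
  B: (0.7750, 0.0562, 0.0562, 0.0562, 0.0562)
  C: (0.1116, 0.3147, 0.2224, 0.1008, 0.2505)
A > C > B

Key insight: Entropy is maximized by uniform distributions and minimized by concentrated distributions.

- Uniform distributions have maximum entropy log₂(5) = 2.3219 bits
- The more "peaked" or concentrated a distribution, the lower its entropy

Entropies:
  H(A) = 2.3219 bits
  H(B) = 1.2192 bits
  H(C) = 2.1943 bits

Ranking: A > C > B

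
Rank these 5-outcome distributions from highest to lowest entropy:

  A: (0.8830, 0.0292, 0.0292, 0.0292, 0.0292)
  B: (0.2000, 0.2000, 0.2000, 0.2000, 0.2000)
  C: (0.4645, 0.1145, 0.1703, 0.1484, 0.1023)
B > C > A

Key insight: Entropy is maximized by uniform distributions and minimized by concentrated distributions.

- Uniform distributions have maximum entropy log₂(5) = 2.3219 bits
- The more "peaked" or concentrated a distribution, the lower its entropy

Entropies:
  H(A) = 0.7547 bits
  H(B) = 2.3219 bits
  H(C) = 2.0516 bits

Ranking: B > C > A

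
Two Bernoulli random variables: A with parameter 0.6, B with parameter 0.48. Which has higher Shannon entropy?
B

For binary distributions, entropy is maximized at p=0.5 and decreases as p moves toward 0 or 1.

H(A) = H(0.6) = 0.9710 bits
H(B) = H(0.48) = 0.9988 bits

Distribution B (p=0.48) is closer to uniform (p=0.5), so it has higher entropy.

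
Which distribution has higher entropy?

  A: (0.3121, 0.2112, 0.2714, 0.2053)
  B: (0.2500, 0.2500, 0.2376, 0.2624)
B

Both distributions are close to uniform, making this a harder comparison.

H(A) = 1.9777 bits
H(B) = 1.9991 bits

The distribution closer to uniform has higher entropy.
Answer: B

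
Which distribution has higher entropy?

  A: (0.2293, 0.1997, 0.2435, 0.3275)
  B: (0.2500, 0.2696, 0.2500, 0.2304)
B

Both distributions are close to uniform, making this a harder comparison.

H(A) = 1.9750 bits
H(B) = 1.9978 bits

The distribution closer to uniform has higher entropy.
Answer: B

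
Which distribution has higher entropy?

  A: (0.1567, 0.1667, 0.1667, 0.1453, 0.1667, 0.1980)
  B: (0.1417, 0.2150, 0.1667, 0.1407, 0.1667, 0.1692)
A

Both distributions are close to uniform, making this a harder comparison.

H(A) = 2.5784 bits
H(B) = 2.5698 bits

The distribution closer to uniform has higher entropy.
Answer: A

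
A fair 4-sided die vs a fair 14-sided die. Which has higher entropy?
14-sided die

Both are uniform distributions; for uniform over n outcomes, H = log₂(n). H(4-sided) = log₂(4) = 2.000 bits and H(14-sided) = log₂(14) = 3.807 bits. More outcomes in a uniform distribution means higher entropy.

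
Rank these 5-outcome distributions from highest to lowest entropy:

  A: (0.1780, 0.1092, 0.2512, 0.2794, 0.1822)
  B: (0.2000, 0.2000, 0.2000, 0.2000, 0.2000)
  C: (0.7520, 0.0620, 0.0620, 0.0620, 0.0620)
B > A > C

Key insight: Entropy is maximized by uniform distributions and minimized by concentrated distributions.

- Uniform distributions have maximum entropy log₂(5) = 2.3219 bits
- The more "peaked" or concentrated a distribution, the lower its entropy

Entropies:
  H(A) = 2.2543 bits
  H(B) = 2.3219 bits
  H(C) = 1.3041 bits

Ranking: B > A > C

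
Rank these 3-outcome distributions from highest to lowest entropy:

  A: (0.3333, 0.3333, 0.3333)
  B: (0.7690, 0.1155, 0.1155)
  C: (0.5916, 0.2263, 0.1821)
A > C > B

Key insight: Entropy is maximized by uniform distributions and minimized by concentrated distributions.

- Uniform distributions have maximum entropy log₂(3) = 1.5850 bits
- The more "peaked" or concentrated a distribution, the lower its entropy

Entropies:
  H(A) = 1.5850 bits
  H(B) = 1.0108 bits
  H(C) = 1.3806 bits

Ranking: A > C > B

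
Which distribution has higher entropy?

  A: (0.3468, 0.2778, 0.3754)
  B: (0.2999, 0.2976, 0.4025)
A

Both distributions are close to uniform, making this a harder comparison.

H(A) = 1.5738 bits
H(B) = 1.5699 bits

The distribution closer to uniform has higher entropy.
Answer: A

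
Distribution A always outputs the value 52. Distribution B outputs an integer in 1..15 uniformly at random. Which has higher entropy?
B

A is deterministic, so H(A) = 0. B is uniform over 15 outcomes, so H(B) = log₂(15) = 3.907 bits. Any distribution with genuine randomness has higher entropy than a deterministic one.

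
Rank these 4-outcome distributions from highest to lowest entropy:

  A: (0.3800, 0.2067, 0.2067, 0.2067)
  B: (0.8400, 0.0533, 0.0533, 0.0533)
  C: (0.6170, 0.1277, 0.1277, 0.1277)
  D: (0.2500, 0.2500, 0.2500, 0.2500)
D > A > C > B

Key insight: Entropy is maximized by uniform distributions and minimized by concentrated distributions.

Entropies:
  H(A) = 1.9407 bits
  H(B) = 0.8879 bits
  H(C) = 1.5672 bits
  H(D) = 2.0000 bits

Ranking: D > A > C > B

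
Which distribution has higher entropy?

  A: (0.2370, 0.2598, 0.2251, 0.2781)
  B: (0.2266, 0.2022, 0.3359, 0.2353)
A

Both distributions are close to uniform, making this a harder comparison.

H(A) = 1.9952 bits
H(B) = 1.9715 bits

The distribution closer to uniform has higher entropy.
Answer: A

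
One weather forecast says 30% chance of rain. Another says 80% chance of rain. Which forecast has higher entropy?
30% forecast

Treat each forecast as a Bernoulli distribution. Binary entropy is maximized at p=0.5 and falls off symmetrically toward 0 or 1. The 30% forecast is closer to 50%, so it is more uncertain. H(30%) ≈ 0.881 bits, H(80%) ≈ 0.722 bits.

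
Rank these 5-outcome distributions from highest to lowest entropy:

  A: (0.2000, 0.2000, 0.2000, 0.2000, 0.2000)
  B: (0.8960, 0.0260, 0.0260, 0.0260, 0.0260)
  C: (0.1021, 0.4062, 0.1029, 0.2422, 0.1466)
A > C > B

Key insight: Entropy is maximized by uniform distributions and minimized by concentrated distributions.

- Uniform distributions have maximum entropy log₂(5) = 2.3219 bits
- The more "peaked" or concentrated a distribution, the lower its entropy

Entropies:
  H(A) = 2.3219 bits
  H(B) = 0.6895 bits
  H(C) = 2.1032 bits

Ranking: A > C > B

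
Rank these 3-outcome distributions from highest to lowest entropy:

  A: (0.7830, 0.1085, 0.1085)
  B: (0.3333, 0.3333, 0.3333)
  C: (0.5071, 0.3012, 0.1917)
B > C > A

Key insight: Entropy is maximized by uniform distributions and minimized by concentrated distributions.

- Uniform distributions have maximum entropy log₂(3) = 1.5850 bits
- The more "peaked" or concentrated a distribution, the lower its entropy

Entropies:
  H(A) = 0.9717 bits
  H(B) = 1.5850 bits
  H(C) = 1.4751 bits

Ranking: B > C > A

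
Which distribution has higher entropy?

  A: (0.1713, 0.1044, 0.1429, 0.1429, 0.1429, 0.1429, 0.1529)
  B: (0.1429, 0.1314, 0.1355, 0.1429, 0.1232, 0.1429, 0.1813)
B

Both distributions are close to uniform, making this a harder comparison.

H(A) = 2.7948 bits
H(B) = 2.7975 bits

The distribution closer to uniform has higher entropy.
Answer: B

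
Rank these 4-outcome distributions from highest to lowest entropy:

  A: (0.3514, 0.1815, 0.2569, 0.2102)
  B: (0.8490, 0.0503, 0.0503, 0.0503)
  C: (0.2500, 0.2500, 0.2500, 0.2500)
C > A > B

Key insight: Entropy is maximized by uniform distributions and minimized by concentrated distributions.

- Uniform distributions have maximum entropy log₂(4) = 2.0000 bits
- The more "peaked" or concentrated a distribution, the lower its entropy

Entropies:
  H(A) = 1.9537 bits
  H(B) = 0.8517 bits
  H(C) = 2.0000 bits

Ranking: C > A > B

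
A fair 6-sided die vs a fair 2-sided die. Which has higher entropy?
6-sided die

Both are uniform distributions; for uniform over n outcomes, H = log₂(n). H(6-sided) = log₂(6) = 2.585 bits and H(2-sided) = log₂(2) = 1.000 bits. More outcomes in a uniform distribution means higher entropy.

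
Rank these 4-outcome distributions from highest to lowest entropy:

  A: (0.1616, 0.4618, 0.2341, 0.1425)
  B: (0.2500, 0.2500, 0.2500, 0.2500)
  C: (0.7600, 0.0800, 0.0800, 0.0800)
B > A > C

Key insight: Entropy is maximized by uniform distributions and minimized by concentrated distributions.

- Uniform distributions have maximum entropy log₂(4) = 2.0000 bits
- The more "peaked" or concentrated a distribution, the lower its entropy

Entropies:
  H(A) = 1.8306 bits
  H(B) = 2.0000 bits
  H(C) = 1.1754 bits

Ranking: B > A > C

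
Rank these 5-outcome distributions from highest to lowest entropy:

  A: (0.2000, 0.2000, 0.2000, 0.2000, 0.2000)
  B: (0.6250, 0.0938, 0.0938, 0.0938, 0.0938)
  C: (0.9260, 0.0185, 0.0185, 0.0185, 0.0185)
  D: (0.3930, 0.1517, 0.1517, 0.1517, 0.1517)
A > D > B > C

Key insight: Entropy is maximized by uniform distributions and minimized by concentrated distributions.

Entropies:
  H(A) = 2.3219 bits
  H(B) = 1.7044 bits
  H(C) = 0.5287 bits
  H(D) = 2.1807 bits

Ranking: A > D > B > C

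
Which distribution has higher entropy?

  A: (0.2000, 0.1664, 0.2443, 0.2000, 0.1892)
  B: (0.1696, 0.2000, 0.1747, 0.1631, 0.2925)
A

Both distributions are close to uniform, making this a harder comparison.

H(A) = 2.3106 bits
H(B) = 2.2838 bits

The distribution closer to uniform has higher entropy.
Answer: A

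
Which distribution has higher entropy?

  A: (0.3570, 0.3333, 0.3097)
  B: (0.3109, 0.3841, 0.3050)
A

Both distributions are close to uniform, making this a harder comparison.

H(A) = 1.5825 bits
H(B) = 1.5768 bits

The distribution closer to uniform has higher entropy.
Answer: A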